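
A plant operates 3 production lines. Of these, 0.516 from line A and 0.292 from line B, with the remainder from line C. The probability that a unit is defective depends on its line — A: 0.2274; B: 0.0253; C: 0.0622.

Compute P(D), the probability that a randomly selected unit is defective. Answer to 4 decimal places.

P(D) ≈ 0.1367

P(C) = 1 − (0.516 + 0.292) = 0.192.
P(D) = P(D|A)·P(A) + P(D|B)·P(B) + P(D|C)·P(C)
      = 0.2274·0.516 + 0.0253·0.292 + 0.0622·0.192
      = 0.1173384 + 0.0073876 + 0.0119424 = 0.1366684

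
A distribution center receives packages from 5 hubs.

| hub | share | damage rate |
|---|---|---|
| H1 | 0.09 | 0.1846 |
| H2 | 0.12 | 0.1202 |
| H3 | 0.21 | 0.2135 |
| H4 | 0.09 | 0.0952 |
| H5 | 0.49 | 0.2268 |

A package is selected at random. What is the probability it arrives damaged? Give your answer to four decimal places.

P(D) = P(D|H1)·P(H1) + P(D|H2)·P(H2) + P(D|H3)·P(H3) + P(D|H4)·P(H4) + P(D|H5)·P(H5)
      = 0.1846·0.09 + 0.1202·0.12 + 0.2135·0.21 + 0.0952·0.09 + 0.2268·0.49
      = 0.016614 + 0.014424 + 0.044835 + 0.008568 + 0.111132 = 0.195573

P(D) ≈ 0.1956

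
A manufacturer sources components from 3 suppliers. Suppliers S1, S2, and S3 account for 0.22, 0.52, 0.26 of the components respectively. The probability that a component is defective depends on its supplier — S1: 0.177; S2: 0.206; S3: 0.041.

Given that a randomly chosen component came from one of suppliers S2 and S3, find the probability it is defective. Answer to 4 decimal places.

Let S = {S2, S3}.
P(S) = 0.52 + 0.26 = 0.78.
P(D ∩ S) = 0.206·0.52 + 0.041·0.26 = 0.10712 + 0.01066 = 0.11778.
P(D | S) = 0.11778 / 0.78 = 0.151000…

0.1510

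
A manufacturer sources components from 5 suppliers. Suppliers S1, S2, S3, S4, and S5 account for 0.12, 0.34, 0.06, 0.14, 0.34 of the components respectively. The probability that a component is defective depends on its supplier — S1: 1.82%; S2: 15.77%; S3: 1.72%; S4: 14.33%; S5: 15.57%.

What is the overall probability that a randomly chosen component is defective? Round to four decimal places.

P(D) ≈ 0.1298

By the law of total probability,
P(D) = P(D|S1)·P(S1) + P(D|S2)·P(S2) + P(D|S3)·P(S3) + P(D|S4)·P(S4) + P(D|S5)·P(S5)
      = 0.0182·0.12 + 0.1577·0.34 + 0.0172·0.06 + 0.1433·0.14 + 0.1557·0.34
      = 0.002184 + 0.053618 + 0.001032 + 0.020062 + 0.052938 = 0.129834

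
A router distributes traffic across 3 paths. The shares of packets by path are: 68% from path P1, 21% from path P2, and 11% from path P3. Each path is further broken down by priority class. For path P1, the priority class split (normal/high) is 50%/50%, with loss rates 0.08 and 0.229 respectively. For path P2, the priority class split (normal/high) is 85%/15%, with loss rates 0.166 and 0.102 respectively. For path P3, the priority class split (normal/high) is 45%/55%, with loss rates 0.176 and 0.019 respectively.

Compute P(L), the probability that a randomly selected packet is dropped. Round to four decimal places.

P(L|P1) = 0.5·0.08 + 0.5·0.229 = 0.04 + 0.1145 = 0.1545
P(L|P2) = 0.85·0.166 + 0.15·0.102 = 0.1411 + 0.0153 = 0.1564
P(L|P3) = 0.45·0.176 + 0.55·0.019 = 0.0792 + 0.01045 = 0.08965
By total probability over the outer partition,
P(L) = 0.68·0.1545 + 0.21·0.1564 + 0.11·0.08965
      = 0.10506 + 0.032844 + 0.0098615 = 0.1477655

0.1478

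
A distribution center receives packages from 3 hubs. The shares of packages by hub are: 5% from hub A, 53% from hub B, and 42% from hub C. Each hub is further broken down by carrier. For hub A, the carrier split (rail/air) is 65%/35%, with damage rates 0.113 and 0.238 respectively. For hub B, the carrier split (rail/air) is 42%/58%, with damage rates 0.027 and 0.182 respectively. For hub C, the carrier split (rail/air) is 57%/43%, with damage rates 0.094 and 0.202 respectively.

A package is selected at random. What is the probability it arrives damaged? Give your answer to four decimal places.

0.1288

P(D|A) = 0.65·0.113 + 0.35·0.238 = 0.07345 + 0.0833 = 0.15675
P(D|B) = 0.42·0.027 + 0.58·0.182 = 0.01134 + 0.10556 = 0.1169
P(D|C) = 0.57·0.094 + 0.43·0.202 = 0.05358 + 0.08686 = 0.14044
By total probability over the outer partition,
P(D) = 0.05·0.15675 + 0.53·0.1169 + 0.42·0.14044
      = 0.0078375 + 0.061957 + 0.0589848 = 0.1287793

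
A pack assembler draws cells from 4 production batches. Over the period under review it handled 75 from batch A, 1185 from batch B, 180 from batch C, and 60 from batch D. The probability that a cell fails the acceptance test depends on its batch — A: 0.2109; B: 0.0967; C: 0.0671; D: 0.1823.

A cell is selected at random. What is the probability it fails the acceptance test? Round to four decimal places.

0.1023

Total: 75 + 1185 + 180 + 60 = 1500.
P(A) = 75/1500 = 0.05. P(B) = 1185/1500 = 0.79. P(C) = 180/1500 = 0.12. P(D) = 60/1500 = 0.04.
By the law of total probability,
P(F) = P(F|A)·P(A) + P(F|B)·P(B) + P(F|C)·P(C) + P(F|D)·P(D)
      = 0.2109·0.05 + 0.0967·0.79 + 0.0671·0.12 + 0.1823·0.04
      = 0.010545 + 0.076393 + 0.008052 + 0.007292 = 0.102282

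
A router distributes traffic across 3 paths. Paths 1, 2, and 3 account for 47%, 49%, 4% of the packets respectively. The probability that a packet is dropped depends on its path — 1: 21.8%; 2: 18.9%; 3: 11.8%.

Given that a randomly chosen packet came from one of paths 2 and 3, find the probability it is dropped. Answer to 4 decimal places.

P(L|S) ≈ 0.1836

Let S = {2, 3}.
P(S) = 0.49 + 0.04 = 0.53.
P(L ∩ S) = 0.189·0.49 + 0.118·0.04 = 0.09261 + 0.00472 = 0.09733.
P(L | S) = 0.09733 / 0.53 = 0.183642…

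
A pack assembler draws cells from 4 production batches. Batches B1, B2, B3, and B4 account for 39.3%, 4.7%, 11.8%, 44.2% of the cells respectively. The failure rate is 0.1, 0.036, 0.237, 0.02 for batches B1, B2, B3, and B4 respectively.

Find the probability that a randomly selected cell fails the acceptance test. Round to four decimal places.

P(F) = P(F|B1)·P(B1) + P(F|B2)·P(B2) + P(F|B3)·P(B3) + P(F|B4)·P(B4)
      = 0.1·0.393 + 0.036·0.047 + 0.237·0.118 + 0.02·0.442
      = 0.0393 + 0.001692 + 0.027966 + 0.00884 = 0.077798

P(F) ≈ 0.0778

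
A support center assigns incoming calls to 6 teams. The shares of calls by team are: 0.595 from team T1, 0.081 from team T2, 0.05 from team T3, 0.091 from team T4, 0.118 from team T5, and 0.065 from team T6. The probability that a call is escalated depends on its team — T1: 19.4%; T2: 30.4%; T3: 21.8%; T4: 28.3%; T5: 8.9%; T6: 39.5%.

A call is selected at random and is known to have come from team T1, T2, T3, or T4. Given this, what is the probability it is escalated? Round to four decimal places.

0.2163

Let S = {T1, T2, T3, T4}.
P(S) = 0.595 + 0.081 + 0.05 + 0.091 = 0.817.
P(E ∩ S) = 0.194·0.595 + 0.304·0.081 + 0.218·0.05 + 0.283·0.091 = 0.11543 + 0.024624 + 0.0109 + 0.025753 = 0.176707.
P(E | S) = 0.176707 / 0.817 = 0.216288…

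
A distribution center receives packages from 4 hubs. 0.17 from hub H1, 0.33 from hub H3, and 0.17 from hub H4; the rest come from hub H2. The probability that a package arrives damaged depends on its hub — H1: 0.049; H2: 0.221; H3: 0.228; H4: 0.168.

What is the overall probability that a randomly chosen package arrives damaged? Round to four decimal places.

P(H2) = 1 − (0.17 + 0.33 + 0.17) = 0.33.
P(D) = P(D|H1)·P(H1) + P(D|H2)·P(H2) + P(D|H3)·P(H3) + P(D|H4)·P(H4)
      = 0.049·0.17 + 0.221·0.33 + 0.228·0.33 + 0.168·0.17
      = 0.00833 + 0.07293 + 0.07524 + 0.02856 = 0.18506

0.1851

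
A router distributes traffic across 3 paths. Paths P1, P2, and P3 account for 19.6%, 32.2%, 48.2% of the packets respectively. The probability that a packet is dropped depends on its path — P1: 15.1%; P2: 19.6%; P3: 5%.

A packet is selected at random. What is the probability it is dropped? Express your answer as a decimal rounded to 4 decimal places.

0.1168

By the law of total probability,
P(L) = P(L|P1)·P(P1) + P(L|P2)·P(P2) + P(L|P3)·P(P3)
      = 0.151·0.196 + 0.196·0.322 + 0.05·0.482
      = 0.029596 + 0.063112 + 0.0241 = 0.116808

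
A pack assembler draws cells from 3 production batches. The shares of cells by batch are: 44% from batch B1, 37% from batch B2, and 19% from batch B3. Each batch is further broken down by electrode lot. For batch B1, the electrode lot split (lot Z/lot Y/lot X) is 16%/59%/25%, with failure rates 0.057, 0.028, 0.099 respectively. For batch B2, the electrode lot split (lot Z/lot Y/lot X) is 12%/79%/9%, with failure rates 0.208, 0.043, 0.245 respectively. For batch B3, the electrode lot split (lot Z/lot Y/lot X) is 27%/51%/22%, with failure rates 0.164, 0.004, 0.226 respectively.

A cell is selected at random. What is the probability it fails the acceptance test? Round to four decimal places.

P(F) ≈ 0.0704

P(F|B1) = 0.16·0.057 + 0.59·0.028 + 0.25·0.099 = 0.00912 + 0.01652 + 0.02475 = 0.05039
P(F|B2) = 0.12·0.208 + 0.79·0.043 + 0.09·0.245 = 0.02496 + 0.03397 + 0.02205 = 0.08098
P(F|B3) = 0.27·0.164 + 0.51·0.004 + 0.22·0.226 = 0.04428 + 0.00204 + 0.04972 = 0.09604
By total probability over the outer partition,
P(F) = 0.44·0.05039 + 0.37·0.08098 + 0.19·0.09604
      = 0.0221716 + 0.0299626 + 0.0182476 = 0.0703818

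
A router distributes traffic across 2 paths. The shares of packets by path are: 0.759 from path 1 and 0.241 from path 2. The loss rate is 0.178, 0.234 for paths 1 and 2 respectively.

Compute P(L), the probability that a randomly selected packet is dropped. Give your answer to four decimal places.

Using total probability over the partition,
P(L) = P(L|1)·P(1) + P(L|2)·P(2)
      = 0.178·0.759 + 0.234·0.241
      = 0.135102 + 0.056394 = 0.191496

0.1915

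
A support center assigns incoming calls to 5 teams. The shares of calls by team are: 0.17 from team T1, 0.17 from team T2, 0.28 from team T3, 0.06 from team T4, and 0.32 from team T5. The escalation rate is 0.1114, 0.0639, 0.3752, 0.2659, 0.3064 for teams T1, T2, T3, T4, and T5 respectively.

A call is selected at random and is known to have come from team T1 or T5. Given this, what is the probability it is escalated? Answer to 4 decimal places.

P(E|S) ≈ 0.2387

Let S = {T1, T5}.
P(S) = 0.17 + 0.32 = 0.49.
P(E ∩ S) = 0.1114·0.17 + 0.3064·0.32 = 0.018938 + 0.098048 = 0.116986.
P(E | S) = 0.116986 / 0.49 = 0.238747…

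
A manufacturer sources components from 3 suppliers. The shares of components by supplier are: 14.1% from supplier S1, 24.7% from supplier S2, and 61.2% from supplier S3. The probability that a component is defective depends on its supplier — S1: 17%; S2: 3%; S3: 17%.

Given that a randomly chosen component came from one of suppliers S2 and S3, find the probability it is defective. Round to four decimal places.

Let S = {S2, S3}.
P(S) = 0.247 + 0.612 = 0.859.
P(D ∩ S) = 0.03·0.247 + 0.17·0.612 = 0.00741 + 0.10404 = 0.11145.
P(D | S) = 0.11145 / 0.859 = 0.129744…

0.1297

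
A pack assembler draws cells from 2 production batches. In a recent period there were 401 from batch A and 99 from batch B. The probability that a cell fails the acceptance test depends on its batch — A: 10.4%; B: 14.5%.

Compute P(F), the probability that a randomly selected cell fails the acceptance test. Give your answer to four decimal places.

Total: 401 + 99 = 500.
P(A) = 401/500 = 0.802. P(B) = 99/500 = 0.198.
By the law of total probability,
P(F) = P(F|A)·P(A) + P(F|B)·P(B)
      = 0.104·0.802 + 0.145·0.198
      = 0.083408 + 0.02871 = 0.112118

0.1121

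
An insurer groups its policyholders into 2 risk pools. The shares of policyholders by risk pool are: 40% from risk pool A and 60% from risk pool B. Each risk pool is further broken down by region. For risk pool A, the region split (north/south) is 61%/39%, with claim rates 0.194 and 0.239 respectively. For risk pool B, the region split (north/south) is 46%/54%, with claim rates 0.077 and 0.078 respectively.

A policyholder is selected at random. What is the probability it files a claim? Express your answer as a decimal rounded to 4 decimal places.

P(C) ≈ 0.1311

P(C|A) = 0.61·0.194 + 0.39·0.239 = 0.11834 + 0.09321 = 0.21155
P(C|B) = 0.46·0.077 + 0.54·0.078 = 0.03542 + 0.04212 = 0.07754
Then overall,
P(C) = 0.4·0.21155 + 0.6·0.07754
      = 0.08462 + 0.046524 = 0.131144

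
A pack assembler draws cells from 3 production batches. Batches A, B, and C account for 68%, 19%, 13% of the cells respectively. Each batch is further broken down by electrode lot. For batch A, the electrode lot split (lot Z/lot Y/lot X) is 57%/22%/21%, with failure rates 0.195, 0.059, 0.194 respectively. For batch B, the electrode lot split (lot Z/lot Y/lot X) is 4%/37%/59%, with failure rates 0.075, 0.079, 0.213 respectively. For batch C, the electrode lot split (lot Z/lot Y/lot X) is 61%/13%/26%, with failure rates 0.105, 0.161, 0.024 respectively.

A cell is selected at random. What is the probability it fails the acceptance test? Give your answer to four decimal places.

0.1540

P(F|A) = 0.57·0.195 + 0.22·0.059 + 0.21·0.194 = 0.11115 + 0.01298 + 0.04074 = 0.16487
P(F|B) = 0.04·0.075 + 0.37·0.079 + 0.59·0.213 = 0.003 + 0.02923 + 0.12567 = 0.1579
P(F|C) = 0.61·0.105 + 0.13·0.161 + 0.26·0.024 = 0.06405 + 0.02093 + 0.00624 = 0.09122
Then overall,
P(F) = 0.68·0.16487 + 0.19·0.1579 + 0.13·0.09122
      = 0.1121116 + 0.030001 + 0.0118586 = 0.1539712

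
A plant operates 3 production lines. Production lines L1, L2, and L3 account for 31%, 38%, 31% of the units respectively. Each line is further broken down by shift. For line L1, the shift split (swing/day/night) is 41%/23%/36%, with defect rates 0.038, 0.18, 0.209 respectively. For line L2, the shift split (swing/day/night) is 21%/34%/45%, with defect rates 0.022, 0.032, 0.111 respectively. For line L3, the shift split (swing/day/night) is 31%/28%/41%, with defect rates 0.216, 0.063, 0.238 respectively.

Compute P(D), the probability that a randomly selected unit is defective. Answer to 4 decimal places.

P(D) ≈ 0.1223

P(D|L1) = 0.41·0.038 + 0.23·0.18 + 0.36·0.209 = 0.01558 + 0.0414 + 0.07524 = 0.13222
P(D|L2) = 0.21·0.022 + 0.34·0.032 + 0.45·0.111 = 0.00462 + 0.01088 + 0.04995 = 0.06545
P(D|L3) = 0.31·0.216 + 0.28·0.063 + 0.41·0.238 = 0.06696 + 0.01764 + 0.09758 = 0.18218
By total probability over the outer partition,
P(D) = 0.31·0.13222 + 0.38·0.06545 + 0.31·0.18218
      = 0.0409882 + 0.024871 + 0.0564758 = 0.122335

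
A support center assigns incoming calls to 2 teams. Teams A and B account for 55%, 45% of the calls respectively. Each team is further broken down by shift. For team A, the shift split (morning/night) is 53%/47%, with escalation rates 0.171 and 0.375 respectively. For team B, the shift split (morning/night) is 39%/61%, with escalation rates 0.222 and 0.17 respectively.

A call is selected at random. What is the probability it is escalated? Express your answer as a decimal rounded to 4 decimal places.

P(E|A) = 0.53·0.171 + 0.47·0.375 = 0.09063 + 0.17625 = 0.26688
P(E|B) = 0.39·0.222 + 0.61·0.17 = 0.08658 + 0.1037 = 0.19028
Then overall,
P(E) = 0.55·0.26688 + 0.45·0.19028
      = 0.146784 + 0.085626 = 0.23241

0.2324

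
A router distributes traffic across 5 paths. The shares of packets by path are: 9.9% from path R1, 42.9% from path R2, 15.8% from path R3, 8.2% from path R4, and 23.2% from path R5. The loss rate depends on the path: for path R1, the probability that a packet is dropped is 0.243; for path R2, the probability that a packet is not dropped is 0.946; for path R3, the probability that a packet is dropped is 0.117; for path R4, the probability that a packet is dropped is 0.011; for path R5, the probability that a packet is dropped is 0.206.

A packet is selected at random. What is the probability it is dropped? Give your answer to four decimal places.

0.1144

P(L|R2) = 1 − 0.946 = 0.054.
Summing over the partition,
P(L) = P(L|R1)·P(R1) + P(L|R2)·P(R2) + P(L|R3)·P(R3) + P(L|R4)·P(R4) + P(L|R5)·P(R5)
      = 0.243·0.099 + 0.054·0.429 + 0.117·0.158 + 0.011·0.082 + 0.206·0.232
      = 0.024057 + 0.023166 + 0.018486 + 0.000902 + 0.047792 = 0.114403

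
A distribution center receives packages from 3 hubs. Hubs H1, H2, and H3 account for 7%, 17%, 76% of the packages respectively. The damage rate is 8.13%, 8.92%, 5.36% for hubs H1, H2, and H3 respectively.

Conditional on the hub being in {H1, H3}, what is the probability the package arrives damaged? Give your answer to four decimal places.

Let S = {H1, H3}.
P(S) = 0.07 + 0.76 = 0.83.
P(D ∩ S) = 0.0813·0.07 + 0.0536·0.76 = 0.005691 + 0.040736 = 0.046427.
P(D | S) = 0.046427 / 0.83 = 0.055936…

0.0559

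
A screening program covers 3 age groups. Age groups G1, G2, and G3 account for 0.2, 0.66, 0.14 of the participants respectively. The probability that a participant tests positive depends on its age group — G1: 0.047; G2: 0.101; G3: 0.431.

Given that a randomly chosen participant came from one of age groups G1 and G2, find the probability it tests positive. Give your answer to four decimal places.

Let S = {G1, G2}.
P(S) = 0.2 + 0.66 = 0.86.
P(T ∩ S) = 0.047·0.2 + 0.101·0.66 = 0.0094 + 0.06666 = 0.07606.
P(T | S) = 0.07606 / 0.86 = 0.088442…

0.0884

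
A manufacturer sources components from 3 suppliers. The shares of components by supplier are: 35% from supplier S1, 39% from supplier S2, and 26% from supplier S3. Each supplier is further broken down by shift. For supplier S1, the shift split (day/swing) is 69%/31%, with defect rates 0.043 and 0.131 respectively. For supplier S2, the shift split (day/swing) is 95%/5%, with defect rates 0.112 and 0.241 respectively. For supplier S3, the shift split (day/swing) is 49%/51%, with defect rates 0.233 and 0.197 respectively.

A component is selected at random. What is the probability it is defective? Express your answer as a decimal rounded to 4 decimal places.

P(D) ≈ 0.1266

P(D|S1) = 0.69·0.043 + 0.31·0.131 = 0.02967 + 0.04061 = 0.07028
P(D|S2) = 0.95·0.112 + 0.05·0.241 = 0.1064 + 0.01205 = 0.11845
P(D|S3) = 0.49·0.233 + 0.51·0.197 = 0.11417 + 0.10047 = 0.21464
By total probability over the outer partition,
P(D) = 0.35·0.07028 + 0.39·0.11845 + 0.26·0.21464
      = 0.024598 + 0.0461955 + 0.0558064 = 0.1265999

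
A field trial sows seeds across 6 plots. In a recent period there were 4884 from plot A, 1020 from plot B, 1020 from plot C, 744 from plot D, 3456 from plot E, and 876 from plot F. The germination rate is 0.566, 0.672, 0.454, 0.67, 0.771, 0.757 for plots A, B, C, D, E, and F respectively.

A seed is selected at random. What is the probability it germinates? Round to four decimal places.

P(G) ≈ 0.6449

Total: 4884 + 1020 + 1020 + 744 + 3456 + 876 = 12000.
P(A) = 4884/12000 = 0.407. P(B) = 1020/12000 = 0.085. P(C) = 1020/12000 = 0.085. P(D) = 744/12000 = 0.062. P(E) = 3456/12000 = 0.288. P(F) = 876/12000 = 0.073.
Using total probability over the partition,
P(G) = P(G|A)·P(A) + P(G|B)·P(B) + P(G|C)·P(C) + P(G|D)·P(D) + P(G|E)·P(E) + P(G|F)·P(F)
      = 0.566·0.407 + 0.672·0.085 + 0.454·0.085 + 0.67·0.062 + 0.771·0.288 + 0.757·0.073
      = 0.230362 + 0.05712 + 0.03859 + 0.04154 + 0.222048 + 0.055261 = 0.644921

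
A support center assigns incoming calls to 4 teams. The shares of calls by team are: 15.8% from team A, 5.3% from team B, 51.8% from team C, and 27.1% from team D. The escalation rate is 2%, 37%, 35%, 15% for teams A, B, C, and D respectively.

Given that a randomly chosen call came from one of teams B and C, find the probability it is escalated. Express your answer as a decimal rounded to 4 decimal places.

Let S = {B, C}.
P(S) = 0.053 + 0.518 = 0.571.
P(E ∩ S) = 0.37·0.053 + 0.35·0.518 = 0.01961 + 0.1813 = 0.20091.
P(E | S) = 0.20091 / 0.571 = 0.351856…

0.3519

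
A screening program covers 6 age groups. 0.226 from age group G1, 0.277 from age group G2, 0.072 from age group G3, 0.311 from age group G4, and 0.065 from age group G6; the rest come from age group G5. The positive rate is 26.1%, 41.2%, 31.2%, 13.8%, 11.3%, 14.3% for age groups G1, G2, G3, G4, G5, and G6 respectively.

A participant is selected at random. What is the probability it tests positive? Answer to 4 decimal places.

P(G5) = 1 − (0.226 + 0.277 + 0.072 + 0.311 + 0.065) = 0.049.
P(T) = P(T|G1)·P(G1) + P(T|G2)·P(G2) + P(T|G3)·P(G3) + P(T|G4)·P(G4) + P(T|G5)·P(G5) + P(T|G6)·P(G6)
      = 0.261·0.226 + 0.412·0.277 + 0.312·0.072 + 0.138·0.311 + 0.113·0.049 + 0.143·0.065
      = 0.058986 + 0.114124 + 0.022464 + 0.042918 + 0.005537 + 0.009295 = 0.253324

P(T) ≈ 0.2533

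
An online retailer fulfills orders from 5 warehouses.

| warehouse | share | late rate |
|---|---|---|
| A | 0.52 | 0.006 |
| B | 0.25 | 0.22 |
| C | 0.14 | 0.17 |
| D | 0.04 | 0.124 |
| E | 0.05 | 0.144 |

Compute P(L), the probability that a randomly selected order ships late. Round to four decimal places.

P(L) = P(L|A)·P(A) + P(L|B)·P(B) + P(L|C)·P(C) + P(L|D)·P(D) + P(L|E)·P(E)
      = 0.006·0.52 + 0.22·0.25 + 0.17·0.14 + 0.124·0.04 + 0.144·0.05
      = 0.00312 + 0.055 + 0.0238 + 0.00496 + 0.0072 = 0.09408

P(L) ≈ 0.0941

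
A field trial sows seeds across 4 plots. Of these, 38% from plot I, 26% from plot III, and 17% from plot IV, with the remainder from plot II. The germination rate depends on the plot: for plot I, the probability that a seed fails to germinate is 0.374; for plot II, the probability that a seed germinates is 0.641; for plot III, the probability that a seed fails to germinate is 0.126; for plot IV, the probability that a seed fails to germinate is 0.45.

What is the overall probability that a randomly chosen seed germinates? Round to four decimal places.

P(II) = 1 − (0.38 + 0.26 + 0.17) = 0.19.
P(G|I) = 1 − 0.374 = 0.626.
P(G|III) = 1 − 0.126 = 0.874.
P(G|IV) = 1 − 0.45 = 0.55.
Summing over the partition,
P(G) = P(G|I)·P(I) + P(G|II)·P(II) + P(G|III)·P(III) + P(G|IV)·P(IV)
      = 0.626·0.38 + 0.641·0.19 + 0.874·0.26 + 0.55·0.17
      = 0.23788 + 0.12179 + 0.22724 + 0.0935 = 0.68041

P(G) ≈ 0.6804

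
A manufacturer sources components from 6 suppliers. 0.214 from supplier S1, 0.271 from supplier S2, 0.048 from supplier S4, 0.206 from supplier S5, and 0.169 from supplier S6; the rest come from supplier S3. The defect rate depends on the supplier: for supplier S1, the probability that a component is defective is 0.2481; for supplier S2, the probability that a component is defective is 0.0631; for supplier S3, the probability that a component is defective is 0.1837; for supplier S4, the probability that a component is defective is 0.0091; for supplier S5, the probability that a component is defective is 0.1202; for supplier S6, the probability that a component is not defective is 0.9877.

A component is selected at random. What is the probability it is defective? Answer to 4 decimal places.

P(D) ≈ 0.1144

P(S3) = 1 − (0.214 + 0.271 + 0.048 + 0.206 + 0.169) = 0.092.
P(D|S6) = 1 − 0.9877 = 0.0123.
P(D) = P(D|S1)·P(S1) + P(D|S2)·P(S2) + P(D|S3)·P(S3) + P(D|S4)·P(S4) + P(D|S5)·P(S5) + P(D|S6)·P(S6)
      = 0.2481·0.214 + 0.0631·0.271 + 0.1837·0.092 + 0.0091·0.048 + 0.1202·0.206 + 0.0123·0.169
      = 0.0530934 + 0.0171001 + 0.0169004 + 0.0004368 + 0.0247612 + 0.0020787 = 0.1143706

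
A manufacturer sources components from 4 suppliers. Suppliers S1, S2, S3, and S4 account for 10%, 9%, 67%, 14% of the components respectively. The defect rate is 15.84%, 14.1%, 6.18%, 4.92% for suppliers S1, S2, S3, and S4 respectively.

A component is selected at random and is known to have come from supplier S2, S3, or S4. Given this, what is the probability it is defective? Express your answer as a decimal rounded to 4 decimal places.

P(D|S) ≈ 0.0678

Let S = {S2, S3, S4}.
P(S) = 0.09 + 0.67 + 0.14 = 0.9.
P(D ∩ S) = 0.141·0.09 + 0.0618·0.67 + 0.0492·0.14 = 0.01269 + 0.041406 + 0.006888 = 0.060984.
P(D | S) = 0.060984 / 0.9 = 0.067760…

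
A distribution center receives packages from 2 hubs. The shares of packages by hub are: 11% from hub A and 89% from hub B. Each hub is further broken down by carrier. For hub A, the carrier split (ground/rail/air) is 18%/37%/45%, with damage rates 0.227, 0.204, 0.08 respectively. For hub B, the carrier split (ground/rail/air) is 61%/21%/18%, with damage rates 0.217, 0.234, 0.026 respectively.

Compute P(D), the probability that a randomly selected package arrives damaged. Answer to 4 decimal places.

P(D|A) = 0.18·0.227 + 0.37·0.204 + 0.45·0.08 = 0.04086 + 0.07548 + 0.036 = 0.15234
P(D|B) = 0.61·0.217 + 0.21·0.234 + 0.18·0.026 = 0.13237 + 0.04914 + 0.00468 = 0.18619
Then overall,
P(D) = 0.11·0.15234 + 0.89·0.18619
      = 0.0167574 + 0.1657091 = 0.1824665

P(D) ≈ 0.1825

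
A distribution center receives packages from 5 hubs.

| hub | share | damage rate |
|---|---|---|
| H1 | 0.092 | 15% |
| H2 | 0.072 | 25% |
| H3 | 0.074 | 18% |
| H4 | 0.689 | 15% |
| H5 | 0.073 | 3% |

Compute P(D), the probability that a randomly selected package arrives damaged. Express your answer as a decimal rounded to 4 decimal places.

0.1507

P(D) = P(D|H1)·P(H1) + P(D|H2)·P(H2) + P(D|H3)·P(H3) + P(D|H4)·P(H4) + P(D|H5)·P(H5)
      = 0.15·0.092 + 0.25·0.072 + 0.18·0.074 + 0.15·0.689 + 0.03·0.073
      = 0.0138 + 0.018 + 0.01332 + 0.10335 + 0.00219 = 0.15066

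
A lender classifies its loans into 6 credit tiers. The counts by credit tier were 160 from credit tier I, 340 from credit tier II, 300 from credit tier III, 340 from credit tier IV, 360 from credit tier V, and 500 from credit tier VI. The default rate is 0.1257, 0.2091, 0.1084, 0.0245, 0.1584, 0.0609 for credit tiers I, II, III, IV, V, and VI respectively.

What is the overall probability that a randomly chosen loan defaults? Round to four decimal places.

Total: 160 + 340 + 300 + 340 + 360 + 500 = 2000.
P(I) = 160/2000 = 0.08. P(II) = 340/2000 = 0.17. P(III) = 300/2000 = 0.15. P(IV) = 340/2000 = 0.17. P(V) = 360/2000 = 0.18. P(VI) = 500/2000 = 0.25.
Using total probability over the partition,
P(D) = P(D|I)·P(I) + P(D|II)·P(II) + P(D|III)·P(III) + P(D|IV)·P(IV) + P(D|V)·P(V) + P(D|VI)·P(VI)
      = 0.1257·0.08 + 0.2091·0.17 + 0.1084·0.15 + 0.0245·0.17 + 0.1584·0.18 + 0.0609·0.25
      = 0.010056 + 0.035547 + 0.01626 + 0.004165 + 0.028512 + 0.015225 = 0.109765

P(D) ≈ 0.1098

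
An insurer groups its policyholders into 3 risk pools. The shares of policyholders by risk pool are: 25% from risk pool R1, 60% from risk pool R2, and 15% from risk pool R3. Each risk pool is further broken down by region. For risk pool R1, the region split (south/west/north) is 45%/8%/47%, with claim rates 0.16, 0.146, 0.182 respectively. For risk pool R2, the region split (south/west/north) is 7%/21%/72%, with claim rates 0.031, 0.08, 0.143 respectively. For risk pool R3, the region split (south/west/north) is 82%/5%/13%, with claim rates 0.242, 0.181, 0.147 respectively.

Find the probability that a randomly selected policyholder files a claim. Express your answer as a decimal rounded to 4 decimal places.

P(C|R1) = 0.45·0.16 + 0.08·0.146 + 0.47·0.182 = 0.072 + 0.01168 + 0.08554 = 0.16922
P(C|R2) = 0.07·0.031 + 0.21·0.08 + 0.72·0.143 = 0.00217 + 0.0168 + 0.10296 = 0.12193
P(C|R3) = 0.82·0.242 + 0.05·0.181 + 0.13·0.147 = 0.19844 + 0.00905 + 0.01911 = 0.2266
By total probability over the outer partition,
P(C) = 0.25·0.16922 + 0.6·0.12193 + 0.15·0.2266
      = 0.042305 + 0.073158 + 0.03399 = 0.149453

0.1495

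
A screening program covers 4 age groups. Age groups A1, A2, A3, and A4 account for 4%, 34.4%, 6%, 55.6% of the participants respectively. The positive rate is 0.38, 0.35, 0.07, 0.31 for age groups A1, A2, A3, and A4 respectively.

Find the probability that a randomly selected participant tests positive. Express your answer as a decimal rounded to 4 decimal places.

P(T) ≈ 0.3122

P(T) = P(T|A1)·P(A1) + P(T|A2)·P(A2) + P(T|A3)·P(A3) + P(T|A4)·P(A4)
      = 0.38·0.04 + 0.35·0.344 + 0.07·0.06 + 0.31·0.556
      = 0.0152 + 0.1204 + 0.0042 + 0.17236 = 0.31216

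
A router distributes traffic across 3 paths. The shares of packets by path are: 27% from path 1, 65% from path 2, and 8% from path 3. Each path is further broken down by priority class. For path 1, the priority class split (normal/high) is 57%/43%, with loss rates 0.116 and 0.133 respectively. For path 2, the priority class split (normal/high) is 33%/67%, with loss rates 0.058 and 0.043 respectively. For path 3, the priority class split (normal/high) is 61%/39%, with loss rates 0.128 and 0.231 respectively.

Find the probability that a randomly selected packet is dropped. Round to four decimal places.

P(L) ≈ 0.0779

P(L|1) = 0.57·0.116 + 0.43·0.133 = 0.06612 + 0.05719 = 0.12331
P(L|2) = 0.33·0.058 + 0.67·0.043 = 0.01914 + 0.02881 = 0.04795
P(L|3) = 0.61·0.128 + 0.39·0.231 = 0.07808 + 0.09009 = 0.16817
By total probability over the outer partition,
P(L) = 0.27·0.12331 + 0.65·0.04795 + 0.08·0.16817
      = 0.0332937 + 0.0311675 + 0.0134536 = 0.0779148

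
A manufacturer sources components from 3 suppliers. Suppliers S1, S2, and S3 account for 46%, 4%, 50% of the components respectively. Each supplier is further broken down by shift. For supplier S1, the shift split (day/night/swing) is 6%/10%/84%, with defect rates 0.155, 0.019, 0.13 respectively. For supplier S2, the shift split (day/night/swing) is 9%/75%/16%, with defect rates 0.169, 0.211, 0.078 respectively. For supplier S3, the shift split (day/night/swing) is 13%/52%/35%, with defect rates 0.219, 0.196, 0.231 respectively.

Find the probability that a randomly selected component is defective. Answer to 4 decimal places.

P(D) ≈ 0.1684

P(D|S1) = 0.06·0.155 + 0.1·0.019 + 0.84·0.13 = 0.0093 + 0.0019 + 0.1092 = 0.1204
P(D|S2) = 0.09·0.169 + 0.75·0.211 + 0.16·0.078 = 0.01521 + 0.15825 + 0.01248 = 0.18594
P(D|S3) = 0.13·0.219 + 0.52·0.196 + 0.35·0.231 = 0.02847 + 0.10192 + 0.08085 = 0.21124
Then overall,
P(D) = 0.46·0.1204 + 0.04·0.18594 + 0.5·0.21124
      = 0.055384 + 0.0074376 + 0.10562 = 0.1684416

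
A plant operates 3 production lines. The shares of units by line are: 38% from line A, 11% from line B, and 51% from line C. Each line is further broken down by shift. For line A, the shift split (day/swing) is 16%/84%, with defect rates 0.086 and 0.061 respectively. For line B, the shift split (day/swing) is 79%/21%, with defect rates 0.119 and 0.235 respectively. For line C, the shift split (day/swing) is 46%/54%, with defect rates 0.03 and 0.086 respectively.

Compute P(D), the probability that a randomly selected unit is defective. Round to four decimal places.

0.0712

P(D|A) = 0.16·0.086 + 0.84·0.061 = 0.01376 + 0.05124 = 0.065
P(D|B) = 0.79·0.119 + 0.21·0.235 = 0.09401 + 0.04935 = 0.14336
P(D|C) = 0.46·0.03 + 0.54·0.086 = 0.0138 + 0.04644 = 0.06024
By total probability over the outer partition,
P(D) = 0.38·0.065 + 0.11·0.14336 + 0.51·0.06024
      = 0.0247 + 0.0157696 + 0.0307224 = 0.071192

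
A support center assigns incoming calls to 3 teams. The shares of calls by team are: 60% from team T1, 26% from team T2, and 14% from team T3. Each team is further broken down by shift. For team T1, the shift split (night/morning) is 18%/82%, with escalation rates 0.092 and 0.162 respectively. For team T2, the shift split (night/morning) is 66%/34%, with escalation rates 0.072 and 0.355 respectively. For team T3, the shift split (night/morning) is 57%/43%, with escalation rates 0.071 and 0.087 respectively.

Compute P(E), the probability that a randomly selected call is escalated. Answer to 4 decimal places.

P(E|T1) = 0.18·0.092 + 0.82·0.162 = 0.01656 + 0.13284 = 0.1494
P(E|T2) = 0.66·0.072 + 0.34·0.355 = 0.04752 + 0.1207 = 0.16822
P(E|T3) = 0.57·0.071 + 0.43·0.087 = 0.04047 + 0.03741 = 0.07788
By total probability over the outer partition,
P(E) = 0.6·0.1494 + 0.26·0.16822 + 0.14·0.07788
      = 0.08964 + 0.0437372 + 0.0109032 = 0.1442804

P(E) ≈ 0.1443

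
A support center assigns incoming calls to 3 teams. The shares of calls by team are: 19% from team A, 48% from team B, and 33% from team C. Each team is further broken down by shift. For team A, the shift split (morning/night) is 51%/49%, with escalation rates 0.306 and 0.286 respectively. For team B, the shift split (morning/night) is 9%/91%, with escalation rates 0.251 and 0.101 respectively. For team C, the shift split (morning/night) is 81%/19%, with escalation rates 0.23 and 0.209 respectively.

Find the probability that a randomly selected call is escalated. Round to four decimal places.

P(E|A) = 0.51·0.306 + 0.49·0.286 = 0.15606 + 0.14014 = 0.2962
P(E|B) = 0.09·0.251 + 0.91·0.101 = 0.02259 + 0.09191 = 0.1145
P(E|C) = 0.81·0.23 + 0.19·0.209 = 0.1863 + 0.03971 = 0.22601
Then overall,
P(E) = 0.19·0.2962 + 0.48·0.1145 + 0.33·0.22601
      = 0.056278 + 0.05496 + 0.0745833 = 0.1858213

0.1858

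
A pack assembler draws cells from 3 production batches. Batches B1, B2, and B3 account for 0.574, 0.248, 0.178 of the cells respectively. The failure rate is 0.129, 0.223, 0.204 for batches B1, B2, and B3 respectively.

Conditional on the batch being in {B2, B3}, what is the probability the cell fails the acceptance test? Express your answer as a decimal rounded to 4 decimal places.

0.2151

Let S = {B2, B3}.
P(S) = 0.248 + 0.178 = 0.426.
P(F ∩ S) = 0.223·0.248 + 0.204·0.178 = 0.055304 + 0.036312 = 0.091616.
P(F | S) = 0.091616 / 0.426 = 0.215061…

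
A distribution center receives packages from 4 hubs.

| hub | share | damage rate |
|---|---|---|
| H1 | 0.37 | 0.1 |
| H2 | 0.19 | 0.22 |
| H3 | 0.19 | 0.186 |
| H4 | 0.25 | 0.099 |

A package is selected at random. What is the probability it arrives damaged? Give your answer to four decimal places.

By the law of total probability,
P(D) = P(D|H1)·P(H1) + P(D|H2)·P(H2) + P(D|H3)·P(H3) + P(D|H4)·P(H4)
      = 0.1·0.37 + 0.22·0.19 + 0.186·0.19 + 0.099·0.25
      = 0.037 + 0.0418 + 0.03534 + 0.02475 = 0.13889

P(D) ≈ 0.1389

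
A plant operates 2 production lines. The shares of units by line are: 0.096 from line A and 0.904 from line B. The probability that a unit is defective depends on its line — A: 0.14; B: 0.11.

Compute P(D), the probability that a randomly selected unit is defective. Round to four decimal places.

P(D) ≈ 0.1129

Using total probability over the partition,
P(D) = P(D|A)·P(A) + P(D|B)·P(B)
      = 0.14·0.096 + 0.11·0.904
      = 0.01344 + 0.09944 = 0.11288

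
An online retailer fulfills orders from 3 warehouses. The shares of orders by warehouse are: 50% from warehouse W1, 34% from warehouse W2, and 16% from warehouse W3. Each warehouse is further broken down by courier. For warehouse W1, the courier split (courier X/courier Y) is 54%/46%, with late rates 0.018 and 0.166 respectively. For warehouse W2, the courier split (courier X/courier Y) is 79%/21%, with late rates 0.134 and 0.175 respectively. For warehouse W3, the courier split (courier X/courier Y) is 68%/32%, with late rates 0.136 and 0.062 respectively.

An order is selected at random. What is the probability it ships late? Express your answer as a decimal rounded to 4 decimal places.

P(L|W1) = 0.54·0.018 + 0.46·0.166 = 0.00972 + 0.07636 = 0.08608
P(L|W2) = 0.79·0.134 + 0.21·0.175 = 0.10586 + 0.03675 = 0.14261
P(L|W3) = 0.68·0.136 + 0.32·0.062 = 0.09248 + 0.01984 = 0.11232
By total probability over the outer partition,
P(L) = 0.5·0.08608 + 0.34·0.14261 + 0.16·0.11232
      = 0.04304 + 0.0484874 + 0.0179712 = 0.1094986

P(L) ≈ 0.1095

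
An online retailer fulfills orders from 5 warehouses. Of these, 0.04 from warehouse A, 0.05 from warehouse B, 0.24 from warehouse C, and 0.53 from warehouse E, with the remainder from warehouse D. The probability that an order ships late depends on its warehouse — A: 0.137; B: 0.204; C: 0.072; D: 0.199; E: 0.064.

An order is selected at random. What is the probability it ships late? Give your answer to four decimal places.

0.0947

P(D) = 1 − (0.04 + 0.05 + 0.24 + 0.53) = 0.14.
P(L) = P(L|A)·P(A) + P(L|B)·P(B) + P(L|C)·P(C) + P(L|D)·P(D) + P(L|E)·P(E)
      = 0.137·0.04 + 0.204·0.05 + 0.072·0.24 + 0.199·0.14 + 0.064·0.53
      = 0.00548 + 0.0102 + 0.01728 + 0.02786 + 0.03392 = 0.09474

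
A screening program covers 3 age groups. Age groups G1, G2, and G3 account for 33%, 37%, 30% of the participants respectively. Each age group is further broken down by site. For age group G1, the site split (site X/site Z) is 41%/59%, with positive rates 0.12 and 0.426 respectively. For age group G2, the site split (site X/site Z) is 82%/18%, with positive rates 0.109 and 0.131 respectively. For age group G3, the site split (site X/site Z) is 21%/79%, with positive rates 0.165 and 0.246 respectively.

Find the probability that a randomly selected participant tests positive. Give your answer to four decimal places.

0.2097

P(T|G1) = 0.41·0.12 + 0.59·0.426 = 0.0492 + 0.25134 = 0.30054
P(T|G2) = 0.82·0.109 + 0.18·0.131 = 0.08938 + 0.02358 = 0.11296
P(T|G3) = 0.21·0.165 + 0.79·0.246 = 0.03465 + 0.19434 = 0.22899
By total probability over the outer partition,
P(T) = 0.33·0.30054 + 0.37·0.11296 + 0.3·0.22899
      = 0.0991782 + 0.0417952 + 0.068697 = 0.2096704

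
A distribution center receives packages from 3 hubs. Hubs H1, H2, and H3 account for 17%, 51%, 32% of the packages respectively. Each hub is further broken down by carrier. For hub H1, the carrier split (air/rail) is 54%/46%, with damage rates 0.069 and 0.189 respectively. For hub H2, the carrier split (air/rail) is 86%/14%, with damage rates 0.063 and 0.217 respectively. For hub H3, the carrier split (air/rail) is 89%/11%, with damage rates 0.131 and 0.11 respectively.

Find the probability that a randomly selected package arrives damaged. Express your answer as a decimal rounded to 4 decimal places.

P(D|H1) = 0.54·0.069 + 0.46·0.189 = 0.03726 + 0.08694 = 0.1242
P(D|H2) = 0.86·0.063 + 0.14·0.217 = 0.05418 + 0.03038 = 0.08456
P(D|H3) = 0.89·0.131 + 0.11·0.11 = 0.11659 + 0.0121 = 0.12869
By total probability over the outer partition,
P(D) = 0.17·0.1242 + 0.51·0.08456 + 0.32·0.12869
      = 0.021114 + 0.0431256 + 0.0411808 = 0.1054204

P(D) ≈ 0.1054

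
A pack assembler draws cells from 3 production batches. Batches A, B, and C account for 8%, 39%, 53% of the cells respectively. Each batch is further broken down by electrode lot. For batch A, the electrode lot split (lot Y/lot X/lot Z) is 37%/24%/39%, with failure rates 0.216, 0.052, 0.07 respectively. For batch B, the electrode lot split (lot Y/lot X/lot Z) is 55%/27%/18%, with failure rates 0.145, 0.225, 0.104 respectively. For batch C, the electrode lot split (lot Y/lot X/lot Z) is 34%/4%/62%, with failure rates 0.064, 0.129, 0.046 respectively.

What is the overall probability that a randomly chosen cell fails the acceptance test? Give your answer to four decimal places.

0.1011

P(F|A) = 0.37·0.216 + 0.24·0.052 + 0.39·0.07 = 0.07992 + 0.01248 + 0.0273 = 0.1197
P(F|B) = 0.55·0.145 + 0.27·0.225 + 0.18·0.104 = 0.07975 + 0.06075 + 0.01872 = 0.15922
P(F|C) = 0.34·0.064 + 0.04·0.129 + 0.62·0.046 = 0.02176 + 0.00516 + 0.02852 = 0.05544
Then overall,
P(F) = 0.08·0.1197 + 0.39·0.15922 + 0.53·0.05544
      = 0.009576 + 0.0620958 + 0.0293832 = 0.101055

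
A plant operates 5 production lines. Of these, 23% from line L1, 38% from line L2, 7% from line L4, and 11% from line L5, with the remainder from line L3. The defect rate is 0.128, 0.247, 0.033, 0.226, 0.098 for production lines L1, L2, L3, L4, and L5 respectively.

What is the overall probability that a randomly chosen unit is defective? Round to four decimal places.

P(L3) = 1 − (0.23 + 0.38 + 0.07 + 0.11) = 0.21.
Summing over the partition,
P(D) = P(D|L1)·P(L1) + P(D|L2)·P(L2) + P(D|L3)·P(L3) + P(D|L4)·P(L4) + P(D|L5)·P(L5)
      = 0.128·0.23 + 0.247·0.38 + 0.033·0.21 + 0.226·0.07 + 0.098·0.11
      = 0.02944 + 0.09386 + 0.00693 + 0.01582 + 0.01078 = 0.15683

0.1568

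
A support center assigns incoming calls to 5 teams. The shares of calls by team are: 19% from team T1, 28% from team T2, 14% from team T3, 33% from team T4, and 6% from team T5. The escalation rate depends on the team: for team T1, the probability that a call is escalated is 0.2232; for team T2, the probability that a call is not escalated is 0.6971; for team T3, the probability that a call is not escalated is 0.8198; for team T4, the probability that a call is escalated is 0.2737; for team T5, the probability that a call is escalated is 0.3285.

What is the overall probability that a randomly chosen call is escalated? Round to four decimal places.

P(E|T2) = 1 − 0.6971 = 0.3029.
P(E|T3) = 1 − 0.8198 = 0.1802.
By the law of total probability,
P(E) = P(E|T1)·P(T1) + P(E|T2)·P(T2) + P(E|T3)·P(T3) + P(E|T4)·P(T4) + P(E|T5)·P(T5)
      = 0.2232·0.19 + 0.3029·0.28 + 0.1802·0.14 + 0.2737·0.33 + 0.3285·0.06
      = 0.042408 + 0.084812 + 0.025228 + 0.090321 + 0.01971 = 0.262479

0.2625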